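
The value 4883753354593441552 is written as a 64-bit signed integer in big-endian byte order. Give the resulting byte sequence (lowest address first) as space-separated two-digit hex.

43 C6 93 CC FF 2A 17 10

4883753354593441552 in hexadecimal, padded to 64 bits, is 0x43C693CCFF2A1710.
Split into bytes (most-significant first): 43 C6 93 CC FF 2A 17 10.
Big-endian: lowest address holds the most-significant byte.
So the memory order matches the most-significant-first order: 43 C6 93 CC FF 2A 17 10.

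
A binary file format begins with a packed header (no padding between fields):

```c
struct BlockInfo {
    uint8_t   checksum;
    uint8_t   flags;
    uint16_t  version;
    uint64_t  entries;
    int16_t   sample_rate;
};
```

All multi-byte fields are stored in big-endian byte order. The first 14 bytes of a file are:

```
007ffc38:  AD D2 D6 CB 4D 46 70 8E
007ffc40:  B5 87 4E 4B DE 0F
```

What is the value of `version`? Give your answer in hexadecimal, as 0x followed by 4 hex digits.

`version` follows `checksum` (1 B), `flags` (1 B), so it starts at offset 1 + 1 = 2 and occupies 2 bytes.
Bytes at offsets 2..3: D6 CB.
Big-endian stores the most-significant byte at the lowest address.
The bytes are already most-significant first: 0xD6CB.

0xD6CB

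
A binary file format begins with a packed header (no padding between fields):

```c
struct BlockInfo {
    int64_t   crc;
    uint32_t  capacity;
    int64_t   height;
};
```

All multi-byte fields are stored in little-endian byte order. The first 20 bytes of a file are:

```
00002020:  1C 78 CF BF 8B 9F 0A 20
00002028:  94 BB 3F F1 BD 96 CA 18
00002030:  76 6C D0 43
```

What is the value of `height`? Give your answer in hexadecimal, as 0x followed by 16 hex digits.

`height` follows `crc` (8 B), `capacity` (4 B), so it starts at offset 8 + 4 = 12 and occupies 8 bytes.
Bytes at offsets 12..19: BD 96 CA 18 76 6C D0 43.
Little-endian stores the least-significant byte at the lowest address.
Reassemble most-significant byte first: 43 D0 6C 76 18 CA 96 BD → 0x43D06C7618CA96BD.

0x43D06C7618CA96BD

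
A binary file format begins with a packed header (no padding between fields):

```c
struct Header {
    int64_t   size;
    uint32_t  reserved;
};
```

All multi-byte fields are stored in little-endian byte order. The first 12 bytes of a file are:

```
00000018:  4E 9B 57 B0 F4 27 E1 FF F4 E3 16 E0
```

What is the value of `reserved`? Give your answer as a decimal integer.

3759596532

`reserved` follows `size` (8 bytes), so it starts at byte offset 8 and occupies 4 bytes.
Bytes at offsets 8..11: F4 E3 16 E0.
Little-endian stores the least-significant byte at the lowest address.
Reassemble most-significant byte first: E0 16 E3 F4 → 0xE016E3F4.
0xE016E3F4 = 3759596532.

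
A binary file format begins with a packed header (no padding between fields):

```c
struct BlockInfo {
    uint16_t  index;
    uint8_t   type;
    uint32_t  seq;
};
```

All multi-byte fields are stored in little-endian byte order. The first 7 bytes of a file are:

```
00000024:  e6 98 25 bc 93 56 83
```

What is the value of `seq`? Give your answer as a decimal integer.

`seq` follows `index` (2 B), `type` (1 B), so it starts at offset 2 + 1 = 3 and occupies 4 bytes.
Bytes at offsets 3..6: BC 93 56 83.
Little-endian stores the least-significant byte at the lowest address.
Reassemble most-significant byte first: 83 56 93 BC → 0x835693BC.
0x835693BC = 2203489212.

2203489212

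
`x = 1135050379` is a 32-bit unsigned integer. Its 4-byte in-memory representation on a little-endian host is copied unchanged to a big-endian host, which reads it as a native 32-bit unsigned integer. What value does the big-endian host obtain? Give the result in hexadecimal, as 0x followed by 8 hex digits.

0x8B7EA743

1135050379 in 32-bit hexadecimal is 0x43A77E8B.
Stored little-endian, the bytes at ascending addresses are 8B 7E A7 43.
Read back as big-endian, the last byte is least significant, giving 0x8B7EA743.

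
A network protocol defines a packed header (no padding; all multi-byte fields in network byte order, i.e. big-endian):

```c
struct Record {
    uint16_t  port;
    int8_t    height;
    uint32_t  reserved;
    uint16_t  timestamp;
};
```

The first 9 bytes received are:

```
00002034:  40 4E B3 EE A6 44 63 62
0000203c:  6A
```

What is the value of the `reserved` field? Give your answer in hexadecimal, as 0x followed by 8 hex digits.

`reserved` follows `port` (2 B), `height` (1 B), so it starts at offset 2 + 1 = 3 and occupies 4 bytes.
Bytes at offsets 3..6: EE A6 44 63.
In big-endian order the high byte comes first in memory.
The bytes are already most-significant first: 0xEEA64463.

0xEEA64463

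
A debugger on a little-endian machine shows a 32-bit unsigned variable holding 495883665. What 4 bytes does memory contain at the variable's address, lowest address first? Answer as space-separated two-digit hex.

495883665 in hexadecimal, padded to 32 bits, is 0x1D8E9591.
Split into bytes (most-significant first): 1D 8E 95 91.
In little-endian order the low byte comes first in memory.
So at ascending addresses the bytes are 91 95 8E 1D.

91 95 8E 1D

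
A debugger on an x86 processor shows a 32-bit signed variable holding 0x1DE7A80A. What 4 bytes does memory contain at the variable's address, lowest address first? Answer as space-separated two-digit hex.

Split into bytes (most-significant first): 1D E7 A8 0A.
Little-endian stores the least-significant byte at the lowest address.
So at ascending addresses the bytes are 0A A8 E7 1D.

0A A8 E7 1D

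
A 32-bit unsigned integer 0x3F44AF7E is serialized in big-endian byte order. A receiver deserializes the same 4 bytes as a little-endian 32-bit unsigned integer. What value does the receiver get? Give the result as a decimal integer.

Stored big-endian, the bytes at ascending addresses are 3F 44 AF 7E.
Read back as little-endian, the first byte is least significant, giving 0x7EAF443F.
0x7EAF443F = 2125415487.

2125415487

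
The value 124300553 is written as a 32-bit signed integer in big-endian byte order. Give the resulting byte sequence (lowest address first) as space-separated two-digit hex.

124300553 in hexadecimal, padded to 32 bits, is 0x0768AD09.
Split into bytes (most-significant first): 07 68 AD 09.
Big-endian stores the most-significant byte at the lowest address.
So the memory order matches the most-significant-first order: 07 68 AD 09.

07 68 AD 09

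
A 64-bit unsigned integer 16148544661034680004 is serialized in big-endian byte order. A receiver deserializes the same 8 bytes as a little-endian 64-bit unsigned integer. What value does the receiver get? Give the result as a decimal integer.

14176909967728516064

16148544661034680004 in 64-bit hexadecimal is 0xE01B27CF8080BEC4.
Stored big-endian, the bytes at ascending addresses are E0 1B 27 CF 80 80 BE C4.
Read back as little-endian, the first byte is least significant, giving 0xC4BE8080CF271BE0.
0xC4BE8080CF271BE0 = 14176909967728516064.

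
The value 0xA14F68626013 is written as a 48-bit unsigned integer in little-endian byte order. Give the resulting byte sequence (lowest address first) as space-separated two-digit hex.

13 60 62 68 4F A1

Split into bytes (most-significant first): A1 4F 68 62 60 13.
In little-endian order the low byte comes first in memory.
So at ascending addresses the bytes are 13 60 62 68 4F A1.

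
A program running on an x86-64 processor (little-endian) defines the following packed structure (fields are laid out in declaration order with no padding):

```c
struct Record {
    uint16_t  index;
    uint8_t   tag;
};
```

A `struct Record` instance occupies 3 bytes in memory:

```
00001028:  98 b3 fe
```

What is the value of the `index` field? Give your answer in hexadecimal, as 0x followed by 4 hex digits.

0xB398

`index` is the first field, at byte offset 0, occupying 2 bytes.
Bytes at offsets 0..1: 98 B3.
Little-endian: lowest address holds the least-significant byte.
Reassemble most-significant byte first: B3 98 → 0xB398.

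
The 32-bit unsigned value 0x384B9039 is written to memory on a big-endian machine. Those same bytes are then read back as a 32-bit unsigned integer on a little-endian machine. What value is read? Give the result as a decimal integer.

Stored big-endian, the bytes at ascending addresses are 38 4B 90 39.
Read back as little-endian, the first byte is least significant, giving 0x39904B38.
0x39904B38 = 965757752.

965757752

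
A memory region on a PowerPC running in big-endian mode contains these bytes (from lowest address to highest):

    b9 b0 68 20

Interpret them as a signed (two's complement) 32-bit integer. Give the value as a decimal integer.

Big-endian stores the most-significant byte at the lowest address.
The bytes are already most-significant first: 0xB9B06820.
Top bit is set, so as a signed 32-bit value this is 0xB9B06820 − 2^32 = -1179621344.

-1179621344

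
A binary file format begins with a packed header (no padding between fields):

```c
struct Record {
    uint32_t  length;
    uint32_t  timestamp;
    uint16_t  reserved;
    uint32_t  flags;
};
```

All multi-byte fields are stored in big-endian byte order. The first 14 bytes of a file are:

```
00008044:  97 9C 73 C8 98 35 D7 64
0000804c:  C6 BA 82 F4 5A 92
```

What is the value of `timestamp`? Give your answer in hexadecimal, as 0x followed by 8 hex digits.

0x9835D764

`timestamp` follows `length` (4 bytes), so it starts at byte offset 4 and occupies 4 bytes.
Bytes at offsets 4..7: 98 35 D7 64.
Big-endian: lowest address holds the most-significant byte.
The bytes are already most-significant first: 0x9835D764.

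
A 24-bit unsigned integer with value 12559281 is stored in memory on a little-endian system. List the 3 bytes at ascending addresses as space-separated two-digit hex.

12559281 in hexadecimal, padded to 24 bits, is 0xBFA3B1.
Split into bytes (most-significant first): BF A3 B1.
Little-endian stores the least-significant byte at the lowest address.
So at ascending addresses the bytes are B1 A3 BF.

B1 A3 BF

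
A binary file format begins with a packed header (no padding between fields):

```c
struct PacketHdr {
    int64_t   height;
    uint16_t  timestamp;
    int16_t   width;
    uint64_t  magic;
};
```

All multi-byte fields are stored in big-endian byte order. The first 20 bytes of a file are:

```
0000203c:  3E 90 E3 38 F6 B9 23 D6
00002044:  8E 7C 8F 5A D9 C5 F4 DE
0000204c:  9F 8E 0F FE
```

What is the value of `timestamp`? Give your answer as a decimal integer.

`timestamp` follows `height` (8 bytes), so it starts at byte offset 8 and occupies 2 bytes.
Bytes at offsets 8..9: 8E 7C.
In big-endian order the high byte comes first in memory.
The bytes are already most-significant first: 0x8E7C.
0x8E7C = 36476.

36476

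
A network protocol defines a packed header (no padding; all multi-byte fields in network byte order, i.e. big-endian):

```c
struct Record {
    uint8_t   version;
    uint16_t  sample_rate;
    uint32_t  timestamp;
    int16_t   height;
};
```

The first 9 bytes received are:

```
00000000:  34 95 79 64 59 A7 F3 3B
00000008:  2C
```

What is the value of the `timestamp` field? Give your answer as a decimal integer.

`timestamp` follows `version` (1 B), `sample_rate` (2 B), so it starts at offset 1 + 2 = 3 and occupies 4 bytes.
Bytes at offsets 3..6: 64 59 A7 F3.
Big-endian: lowest address holds the most-significant byte.
The bytes are already most-significant first: 0x6459A7F3.
0x6459A7F3 = 1683597299.

1683597299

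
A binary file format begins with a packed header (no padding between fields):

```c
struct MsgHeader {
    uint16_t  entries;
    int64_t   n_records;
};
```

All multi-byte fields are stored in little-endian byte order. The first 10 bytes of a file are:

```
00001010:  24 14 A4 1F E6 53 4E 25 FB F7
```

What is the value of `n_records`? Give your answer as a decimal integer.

`n_records` follows `entries` (2 bytes), so it starts at byte offset 2 and occupies 8 bytes.
Bytes at offsets 2..9: A4 1F E6 53 4E 25 FB F7.
Little-endian stores the least-significant byte at the lowest address.
Reassemble most-significant byte first: F7 FB 25 4E 53 E6 1F A4 → 0xF7FB254E53E61FA4.
Top bit is set, so as a signed 64-bit value this is 0xF7FB254E53E61FA4 − 2^64 = -577827108841709660.

-577827108841709660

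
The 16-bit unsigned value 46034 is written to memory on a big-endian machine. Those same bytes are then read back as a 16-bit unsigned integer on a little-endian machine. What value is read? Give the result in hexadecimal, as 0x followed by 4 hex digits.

0xD2B3

46034 in 16-bit hexadecimal is 0xB3D2.
Stored big-endian, the bytes at ascending addresses are B3 D2.
Read back as little-endian, the first byte is least significant, giving 0xD2B3.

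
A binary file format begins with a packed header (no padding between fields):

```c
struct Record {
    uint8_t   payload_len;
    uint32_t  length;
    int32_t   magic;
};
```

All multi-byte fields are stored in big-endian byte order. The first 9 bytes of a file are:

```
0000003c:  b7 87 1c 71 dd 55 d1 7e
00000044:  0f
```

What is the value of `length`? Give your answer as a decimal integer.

2266788317

`length` follows `payload_len` (1 byte), so it starts at byte offset 1 and occupies 4 bytes.
Bytes at offsets 1..4: 87 1C 71 DD.
In big-endian order the high byte comes first in memory.
The bytes are already most-significant first: 0x871C71DD.
0x871C71DD = 2266788317.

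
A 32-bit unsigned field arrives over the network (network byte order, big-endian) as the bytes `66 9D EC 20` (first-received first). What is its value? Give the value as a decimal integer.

Big-endian stores the most-significant byte at the lowest address.
The bytes are already most-significant first: 0x669DEC20.
0x669DEC20 = 1721625632.

1721625632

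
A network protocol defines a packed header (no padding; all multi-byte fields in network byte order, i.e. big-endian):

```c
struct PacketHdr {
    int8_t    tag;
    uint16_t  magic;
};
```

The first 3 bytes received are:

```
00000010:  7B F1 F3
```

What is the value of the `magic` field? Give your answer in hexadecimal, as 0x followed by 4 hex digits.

0xF1F3

`magic` follows `tag` (1 byte), so it starts at byte offset 1 and occupies 2 bytes.
Bytes at offsets 1..2: F1 F3.
In big-endian order the high byte comes first in memory.
The bytes are already most-significant first: 0xF1F3.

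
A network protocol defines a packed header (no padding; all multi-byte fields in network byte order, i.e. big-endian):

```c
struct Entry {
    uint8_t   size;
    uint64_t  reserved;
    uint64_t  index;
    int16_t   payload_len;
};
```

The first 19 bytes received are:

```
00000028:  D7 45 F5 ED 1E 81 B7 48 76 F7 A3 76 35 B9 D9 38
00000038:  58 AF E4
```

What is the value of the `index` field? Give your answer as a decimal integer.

`index` follows `size` (1 B), `reserved` (8 B), so it starts at offset 1 + 8 = 9 and occupies 8 bytes.
Bytes at offsets 9..16: F7 A3 76 35 B9 D9 38 58.
Big-endian stores the most-significant byte at the lowest address.
The bytes are already most-significant first: 0xF7A37635B9D93858.
0xF7A37635B9D93858 = 17844236121695402072.

17844236121695402072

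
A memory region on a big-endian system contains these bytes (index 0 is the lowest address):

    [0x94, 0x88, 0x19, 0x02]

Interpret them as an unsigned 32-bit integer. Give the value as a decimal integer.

Big-endian: lowest address holds the most-significant byte.
The bytes are already most-significant first: 0x94881902.
0x94881902 = 2491947266.

2491947266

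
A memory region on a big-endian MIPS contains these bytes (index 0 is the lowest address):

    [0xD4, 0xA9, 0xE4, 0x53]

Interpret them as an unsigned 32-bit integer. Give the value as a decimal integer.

3567903827

Big-endian stores the most-significant byte at the lowest address.
The bytes are already most-significant first: 0xD4A9E453.
0xD4A9E453 = 3567903827.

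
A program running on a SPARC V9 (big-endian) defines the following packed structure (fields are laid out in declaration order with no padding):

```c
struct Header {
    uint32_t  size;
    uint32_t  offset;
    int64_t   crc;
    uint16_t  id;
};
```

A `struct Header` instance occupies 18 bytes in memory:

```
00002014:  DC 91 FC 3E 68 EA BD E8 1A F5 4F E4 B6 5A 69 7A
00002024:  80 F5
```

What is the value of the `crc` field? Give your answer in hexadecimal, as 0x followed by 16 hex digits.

0x1AF54FE4B65A697A

`crc` follows `size` (4 B), `offset` (4 B), so it starts at offset 4 + 4 = 8 and occupies 8 bytes.
Bytes at offsets 8..15: 1A F5 4F E4 B6 5A 69 7A.
In big-endian order the high byte comes first in memory.
The bytes are already most-significant first: 0x1AF54FE4B65A697A.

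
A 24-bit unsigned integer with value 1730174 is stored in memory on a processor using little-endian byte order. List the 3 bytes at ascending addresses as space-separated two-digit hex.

7E 66 1A

1730174 in hexadecimal, padded to 24 bits, is 0x1A667E.
Split into bytes (most-significant first): 1A 66 7E.
In little-endian order the low byte comes first in memory.
So at ascending addresses the bytes are 7E 66 1A.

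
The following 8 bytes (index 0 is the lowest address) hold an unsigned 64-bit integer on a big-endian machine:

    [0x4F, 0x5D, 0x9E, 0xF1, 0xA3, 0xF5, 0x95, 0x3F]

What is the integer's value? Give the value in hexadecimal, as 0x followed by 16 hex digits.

0x4F5D9EF1A3F5953F

Big-endian: lowest address holds the most-significant byte.
The bytes are already most-significant first: 0x4F5D9EF1A3F5953F.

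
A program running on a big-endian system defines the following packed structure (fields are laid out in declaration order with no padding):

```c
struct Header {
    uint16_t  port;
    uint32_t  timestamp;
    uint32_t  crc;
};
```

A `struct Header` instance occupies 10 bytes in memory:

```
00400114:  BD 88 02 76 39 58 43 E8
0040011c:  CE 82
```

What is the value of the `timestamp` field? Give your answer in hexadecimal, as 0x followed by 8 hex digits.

0x02763958

`timestamp` follows `port` (2 bytes), so it starts at byte offset 2 and occupies 4 bytes.
Bytes at offsets 2..5: 02 76 39 58.
Big-endian stores the most-significant byte at the lowest address.
The bytes are already most-significant first: 0x02763958.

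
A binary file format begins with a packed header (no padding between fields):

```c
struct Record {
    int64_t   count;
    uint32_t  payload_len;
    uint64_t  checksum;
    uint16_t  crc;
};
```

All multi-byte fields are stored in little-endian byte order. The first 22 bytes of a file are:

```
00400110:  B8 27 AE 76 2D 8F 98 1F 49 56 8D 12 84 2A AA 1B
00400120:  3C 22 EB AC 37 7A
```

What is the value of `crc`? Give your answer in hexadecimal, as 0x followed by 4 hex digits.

`crc` follows `count` (8 B), `payload_len` (4 B), `checksum` (8 B), so it starts at offset 8 + 4 + 8 = 20 and occupies 2 bytes.
Bytes at offsets 20..21: 37 7A.
Little-endian: lowest address holds the least-significant byte.
Reassemble most-significant byte first: 7A 37 → 0x7A37.

0x7A37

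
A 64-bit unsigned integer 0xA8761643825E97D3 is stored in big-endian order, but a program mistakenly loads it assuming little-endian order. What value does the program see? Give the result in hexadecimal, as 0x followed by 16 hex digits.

Stored big-endian, the bytes at ascending addresses are A8 76 16 43 82 5E 97 D3.
Read back as little-endian, the first byte is least significant, giving 0xD3975E82431676A8.

0xD3975E82431676A8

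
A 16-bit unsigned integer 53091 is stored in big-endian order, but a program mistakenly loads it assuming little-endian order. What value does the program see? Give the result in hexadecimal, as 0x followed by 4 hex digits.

53091 in 16-bit hexadecimal is 0xCF63.
Stored big-endian, the bytes at ascending addresses are CF 63.
Read back as little-endian, the first byte is least significant, giving 0x63CF.

0x63CF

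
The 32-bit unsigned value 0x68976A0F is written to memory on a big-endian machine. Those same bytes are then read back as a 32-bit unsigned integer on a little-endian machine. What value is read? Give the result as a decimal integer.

258643816

Stored big-endian, the bytes at ascending addresses are 68 97 6A 0F.
Read back as little-endian, the first byte is least significant, giving 0x0F6A9768.
0x0F6A9768 = 258643816.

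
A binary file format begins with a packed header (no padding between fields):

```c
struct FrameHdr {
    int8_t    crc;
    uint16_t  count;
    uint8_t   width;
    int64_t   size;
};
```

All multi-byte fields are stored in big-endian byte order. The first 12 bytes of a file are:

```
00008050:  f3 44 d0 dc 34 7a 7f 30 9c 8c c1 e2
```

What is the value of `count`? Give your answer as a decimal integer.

`count` follows `crc` (1 byte), so it starts at byte offset 1 and occupies 2 bytes.
Bytes at offsets 1..2: 44 D0.
Big-endian stores the most-significant byte at the lowest address.
The bytes are already most-significant first: 0x44D0.
0x44D0 = 17616.

17616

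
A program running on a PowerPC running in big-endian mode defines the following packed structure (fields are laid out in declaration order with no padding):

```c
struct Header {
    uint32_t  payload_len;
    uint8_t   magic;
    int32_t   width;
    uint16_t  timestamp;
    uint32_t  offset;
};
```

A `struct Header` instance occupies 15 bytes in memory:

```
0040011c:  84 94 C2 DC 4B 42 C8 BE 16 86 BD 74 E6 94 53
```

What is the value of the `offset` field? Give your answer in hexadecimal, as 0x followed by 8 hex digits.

0x74E69453

`offset` follows `payload_len` (4 B), `magic` (1 B), `width` (4 B), `timestamp` (2 B), so it starts at offset 4 + 1 + 4 + 2 = 11 and occupies 4 bytes.
Bytes at offsets 11..14: 74 E6 94 53.
In big-endian order the high byte comes first in memory.
The bytes are already most-significant first: 0x74E69453.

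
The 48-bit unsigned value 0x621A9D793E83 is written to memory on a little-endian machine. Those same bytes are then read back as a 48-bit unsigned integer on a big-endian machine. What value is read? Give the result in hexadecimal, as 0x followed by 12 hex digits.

0x833E799D1A62

Stored little-endian, the bytes at ascending addresses are 83 3E 79 9D 1A 62.
Read back as big-endian, the last byte is least significant, giving 0x833E799D1A62.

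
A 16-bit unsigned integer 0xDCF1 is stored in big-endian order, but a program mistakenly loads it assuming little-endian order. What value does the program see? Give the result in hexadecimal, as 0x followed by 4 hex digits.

0xF1DC

Stored big-endian, the bytes at ascending addresses are DC F1.
Read back as little-endian, the first byte is least significant, giving 0xF1DC.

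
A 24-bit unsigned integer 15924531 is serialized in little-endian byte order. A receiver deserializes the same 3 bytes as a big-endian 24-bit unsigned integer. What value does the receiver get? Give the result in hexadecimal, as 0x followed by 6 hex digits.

15924531 in 24-bit hexadecimal is 0xF2FD33.
Stored little-endian, the bytes at ascending addresses are 33 FD F2.
Read back as big-endian, the last byte is least significant, giving 0x33FDF2.

0x33FDF2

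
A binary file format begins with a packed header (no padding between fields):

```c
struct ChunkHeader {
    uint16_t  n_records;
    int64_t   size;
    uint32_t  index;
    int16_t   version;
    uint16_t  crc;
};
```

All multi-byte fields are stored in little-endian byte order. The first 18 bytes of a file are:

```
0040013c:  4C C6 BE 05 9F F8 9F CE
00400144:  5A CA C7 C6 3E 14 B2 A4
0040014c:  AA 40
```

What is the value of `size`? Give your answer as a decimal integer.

-3865550143677856322

`size` follows `n_records` (2 bytes), so it starts at byte offset 2 and occupies 8 bytes.
Bytes at offsets 2..9: BE 05 9F F8 9F CE 5A CA.
Little-endian: lowest address holds the least-significant byte.
Reassemble most-significant byte first: CA 5A CE 9F F8 9F 05 BE → 0xCA5ACE9FF89F05BE.
Top bit is set, so as a signed 64-bit value this is 0xCA5ACE9FF89F05BE − 2^64 = -3865550143677856322.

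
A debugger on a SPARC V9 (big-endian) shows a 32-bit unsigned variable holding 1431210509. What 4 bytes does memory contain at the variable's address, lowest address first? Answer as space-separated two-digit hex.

55 4E 8A 0D

1431210509 in hexadecimal, padded to 32 bits, is 0x554E8A0D.
Split into bytes (most-significant first): 55 4E 8A 0D.
Big-endian: lowest address holds the most-significant byte.
So the memory order matches the most-significant-first order: 55 4E 8A 0D.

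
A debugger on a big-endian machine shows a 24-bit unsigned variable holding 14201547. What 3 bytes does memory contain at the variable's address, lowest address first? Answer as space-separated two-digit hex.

14201547 in hexadecimal, padded to 24 bits, is 0xD8B2CB.
Split into bytes (most-significant first): D8 B2 CB.
In big-endian order the high byte comes first in memory.
So the memory order matches the most-significant-first order: D8 B2 CB.

D8 B2 CB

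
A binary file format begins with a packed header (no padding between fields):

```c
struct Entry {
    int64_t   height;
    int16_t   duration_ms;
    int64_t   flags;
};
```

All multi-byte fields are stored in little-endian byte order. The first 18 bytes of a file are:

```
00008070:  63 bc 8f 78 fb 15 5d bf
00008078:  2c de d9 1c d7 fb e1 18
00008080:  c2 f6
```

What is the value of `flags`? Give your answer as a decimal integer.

`flags` follows `height` (8 B), `duration_ms` (2 B), so it starts at offset 8 + 2 = 10 and occupies 8 bytes.
Bytes at offsets 10..17: D9 1C D7 FB E1 18 C2 F6.
Little-endian: lowest address holds the least-significant byte.
Reassemble most-significant byte first: F6 C2 18 E1 FB D7 1C D9 → 0xF6C218E1FBD71CD9.
Top bit is set, so as a signed 64-bit value this is 0xF6C218E1FBD71CD9 − 2^64 = -665942436025525031.

-665942436025525031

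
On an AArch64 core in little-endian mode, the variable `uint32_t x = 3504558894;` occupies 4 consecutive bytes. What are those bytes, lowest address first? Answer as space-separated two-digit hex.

3504558894 in hexadecimal, padded to 32 bits, is 0xD0E3532E.
Split into bytes (most-significant first): D0 E3 53 2E.
In little-endian order the low byte comes first in memory.
So at ascending addresses the bytes are 2E 53 E3 D0.

2E 53 E3 D0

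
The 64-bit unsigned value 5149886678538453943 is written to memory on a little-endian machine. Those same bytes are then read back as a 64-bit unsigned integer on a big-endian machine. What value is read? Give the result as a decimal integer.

5149886678538453943 in 64-bit hexadecimal is 0x477812A61BCD03B7.
Stored little-endian, the bytes at ascending addresses are B7 03 CD 1B A6 12 78 47.
Read back as big-endian, the last byte is least significant, giving 0xB703CD1BA6127847.
0xB703CD1BA6127847 = 13187609652504983623.

13187609652504983623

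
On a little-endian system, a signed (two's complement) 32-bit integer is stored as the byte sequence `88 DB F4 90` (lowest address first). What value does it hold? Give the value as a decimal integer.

-1863001208

Little-endian stores the least-significant byte at the lowest address.
Reassemble most-significant byte first: 90 F4 DB 88 → 0x90F4DB88.
Top bit is set, so as a signed 32-bit value this is 0x90F4DB88 − 2^32 = -1863001208.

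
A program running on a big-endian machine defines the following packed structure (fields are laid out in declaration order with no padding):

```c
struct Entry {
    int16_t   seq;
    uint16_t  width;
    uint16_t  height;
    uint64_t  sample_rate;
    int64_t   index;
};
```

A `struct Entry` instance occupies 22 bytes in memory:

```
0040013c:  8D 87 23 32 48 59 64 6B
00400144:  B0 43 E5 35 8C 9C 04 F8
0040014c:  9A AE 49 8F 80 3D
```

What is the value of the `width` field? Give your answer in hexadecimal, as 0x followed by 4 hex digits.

0x2332

`width` follows `seq` (2 bytes), so it starts at byte offset 2 and occupies 2 bytes.
Bytes at offsets 2..3: 23 32.
In big-endian order the high byte comes first in memory.
The bytes are already most-significant first: 0x2332.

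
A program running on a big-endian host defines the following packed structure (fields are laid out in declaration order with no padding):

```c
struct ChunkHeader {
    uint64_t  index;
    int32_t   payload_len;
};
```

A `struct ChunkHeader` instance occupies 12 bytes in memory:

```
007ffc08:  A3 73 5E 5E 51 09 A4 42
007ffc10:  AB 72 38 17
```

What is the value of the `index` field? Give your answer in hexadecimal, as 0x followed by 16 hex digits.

`index` is the first field, at byte offset 0, occupying 8 bytes.
Bytes at offsets 0..7: A3 73 5E 5E 51 09 A4 42.
Big-endian stores the most-significant byte at the lowest address.
The bytes are already most-significant first: 0xA3735E5E5109A442.

0xA3735E5E5109A442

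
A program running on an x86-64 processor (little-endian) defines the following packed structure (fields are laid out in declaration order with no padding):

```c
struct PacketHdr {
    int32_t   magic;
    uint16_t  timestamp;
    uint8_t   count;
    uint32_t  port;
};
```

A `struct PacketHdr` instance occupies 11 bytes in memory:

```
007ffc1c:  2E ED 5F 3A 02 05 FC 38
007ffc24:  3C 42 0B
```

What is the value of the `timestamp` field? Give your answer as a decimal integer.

`timestamp` follows `magic` (4 bytes), so it starts at byte offset 4 and occupies 2 bytes.
Bytes at offsets 4..5: 02 05.
In little-endian order the low byte comes first in memory.
Reassemble most-significant byte first: 05 02 → 0x0502.
0x0502 = 1282.

1282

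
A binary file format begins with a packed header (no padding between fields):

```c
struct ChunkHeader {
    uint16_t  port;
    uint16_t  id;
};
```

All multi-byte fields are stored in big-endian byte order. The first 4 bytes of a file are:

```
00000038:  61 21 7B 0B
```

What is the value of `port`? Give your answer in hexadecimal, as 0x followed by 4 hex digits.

0x6121

`port` is the first field, at byte offset 0, occupying 2 bytes.
Bytes at offsets 0..1: 61 21.
In big-endian order the high byte comes first in memory.
The bytes are already most-significant first: 0x6121.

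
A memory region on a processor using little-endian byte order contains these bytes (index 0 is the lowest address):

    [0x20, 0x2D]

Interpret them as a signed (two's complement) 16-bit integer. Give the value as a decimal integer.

11552

In little-endian order the low byte comes first in memory.
Reassemble most-significant byte first: 2D 20 → 0x2D20.
0x2D20 = 11552.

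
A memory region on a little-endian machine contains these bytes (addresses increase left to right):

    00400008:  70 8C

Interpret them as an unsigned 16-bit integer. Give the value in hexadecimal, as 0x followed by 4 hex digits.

0x8C70

Little-endian: lowest address holds the least-significant byte.
Reassemble most-significant byte first: 8C 70 → 0x8C70.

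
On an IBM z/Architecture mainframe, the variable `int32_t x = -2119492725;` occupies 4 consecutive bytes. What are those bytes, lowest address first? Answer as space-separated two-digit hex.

81 AB 1B 8B

Two's complement of -2119492725 in 32 bits: 2119492725 = 0x7E54E475; invert → 0x81AB1B8A; add 1 → 0x81AB1B8B.
Split into bytes (most-significant first): 81 AB 1B 8B.
In big-endian order the high byte comes first in memory.
So the memory order matches the most-significant-first order: 81 AB 1B 8B.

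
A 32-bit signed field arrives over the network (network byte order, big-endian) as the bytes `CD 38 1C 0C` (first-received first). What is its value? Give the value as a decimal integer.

Big-endian: lowest address holds the most-significant byte.
The bytes are already most-significant first: 0xCD381C0C.
Top bit is set, so as a signed 32-bit value this is 0xCD381C0C − 2^32 = -851960820.

-851960820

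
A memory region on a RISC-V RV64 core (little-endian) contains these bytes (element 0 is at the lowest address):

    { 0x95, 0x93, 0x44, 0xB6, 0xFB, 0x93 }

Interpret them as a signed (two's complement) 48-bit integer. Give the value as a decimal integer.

Little-endian stores the least-significant byte at the lowest address.
Reassemble most-significant byte first: 93 FB B6 44 93 95 → 0x93FBB6449395.
Top bit is set, so as a signed 48-bit value this is 0x93FBB6449395 − 2^48 = -118765672688747.

-118765672688747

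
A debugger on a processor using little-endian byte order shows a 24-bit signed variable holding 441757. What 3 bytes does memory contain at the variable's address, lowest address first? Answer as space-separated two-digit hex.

441757 in hexadecimal, padded to 24 bits, is 0x06BD9D.
Split into bytes (most-significant first): 06 BD 9D.
In little-endian order the low byte comes first in memory.
So at ascending addresses the bytes are 9D BD 06.

9D BD 06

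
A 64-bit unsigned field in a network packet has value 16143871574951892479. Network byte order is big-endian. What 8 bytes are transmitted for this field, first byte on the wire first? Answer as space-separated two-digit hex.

16143871574951892479 in hexadecimal, padded to 64 bits, is 0xE00A8DA9DC8895FF.
Split into bytes (most-significant first): E0 0A 8D A9 DC 88 95 FF.
Big-endian: lowest address holds the most-significant byte.
So the memory order matches the most-significant-first order: E0 0A 8D A9 DC 88 95 FF.

E0 0A 8D A9 DC 88 95 FF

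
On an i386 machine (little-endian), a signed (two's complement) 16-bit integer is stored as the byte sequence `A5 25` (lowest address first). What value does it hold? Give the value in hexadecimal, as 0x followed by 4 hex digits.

Little-endian stores the least-significant byte at the lowest address.
Reassemble most-significant byte first: 25 A5 → 0x25A5.

0x25A5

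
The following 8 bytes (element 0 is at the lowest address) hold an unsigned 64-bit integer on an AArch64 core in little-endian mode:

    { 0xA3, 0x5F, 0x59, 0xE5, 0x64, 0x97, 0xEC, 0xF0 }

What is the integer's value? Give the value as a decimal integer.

17360417123206782883

Little-endian stores the least-significant byte at the lowest address.
Reassemble most-significant byte first: F0 EC 97 64 E5 59 5F A3 → 0xF0EC9764E5595FA3.
0xF0EC9764E5595FA3 = 17360417123206782883.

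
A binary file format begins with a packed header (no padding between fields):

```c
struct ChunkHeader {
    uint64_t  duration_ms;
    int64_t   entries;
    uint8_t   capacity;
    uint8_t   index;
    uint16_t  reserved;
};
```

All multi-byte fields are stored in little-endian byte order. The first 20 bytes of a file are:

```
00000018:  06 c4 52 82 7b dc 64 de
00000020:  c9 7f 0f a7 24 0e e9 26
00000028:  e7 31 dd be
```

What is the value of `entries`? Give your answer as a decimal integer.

`entries` follows `duration_ms` (8 bytes), so it starts at byte offset 8 and occupies 8 bytes.
Bytes at offsets 8..15: C9 7F 0F A7 24 0E E9 26.
Little-endian: lowest address holds the least-significant byte.
Reassemble most-significant byte first: 26 E9 0E 24 A7 0F 7F C9 → 0x26E90E24A70F7FC9.
0x26E90E24A70F7FC9 = 2803787793599266761.

2803787793599266761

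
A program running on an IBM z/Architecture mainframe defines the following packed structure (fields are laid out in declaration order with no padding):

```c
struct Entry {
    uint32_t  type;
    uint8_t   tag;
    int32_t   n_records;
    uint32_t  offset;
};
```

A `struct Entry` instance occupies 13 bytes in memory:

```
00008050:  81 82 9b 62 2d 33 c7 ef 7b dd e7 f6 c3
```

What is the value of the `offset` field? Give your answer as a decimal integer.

`offset` follows `type` (4 B), `tag` (1 B), `n_records` (4 B), so it starts at offset 4 + 1 + 4 = 9 and occupies 4 bytes.
Bytes at offsets 9..12: DD E7 F6 C3.
Big-endian: lowest address holds the most-significant byte.
The bytes are already most-significant first: 0xDDE7F6C3.
0xDDE7F6C3 = 3722966723.

3722966723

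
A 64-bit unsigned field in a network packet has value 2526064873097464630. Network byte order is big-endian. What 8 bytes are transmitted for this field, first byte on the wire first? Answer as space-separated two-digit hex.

23 0E 62 9E 50 91 0B 36

2526064873097464630 in hexadecimal, padded to 64 bits, is 0x230E629E50910B36.
Split into bytes (most-significant first): 23 0E 62 9E 50 91 0B 36.
In big-endian order the high byte comes first in memory.
So the memory order matches the most-significant-first order: 23 0E 62 9E 50 91 0B 36.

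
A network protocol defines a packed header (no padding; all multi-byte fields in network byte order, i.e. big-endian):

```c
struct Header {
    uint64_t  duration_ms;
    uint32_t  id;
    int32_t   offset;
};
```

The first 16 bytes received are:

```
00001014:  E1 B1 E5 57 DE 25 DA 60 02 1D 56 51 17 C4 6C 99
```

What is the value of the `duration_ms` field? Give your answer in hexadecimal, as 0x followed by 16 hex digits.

0xE1B1E557DE25DA60

`duration_ms` is the first field, at byte offset 0, occupying 8 bytes.
Bytes at offsets 0..7: E1 B1 E5 57 DE 25 DA 60.
Big-endian: lowest address holds the most-significant byte.
The bytes are already most-significant first: 0xE1B1E557DE25DA60.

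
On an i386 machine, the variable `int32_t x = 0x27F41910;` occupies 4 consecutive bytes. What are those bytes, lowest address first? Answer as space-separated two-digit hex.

10 19 F4 27

Split into bytes (most-significant first): 27 F4 19 10.
Little-endian: lowest address holds the least-significant byte.
So at ascending addresses the bytes are 10 19 F4 27.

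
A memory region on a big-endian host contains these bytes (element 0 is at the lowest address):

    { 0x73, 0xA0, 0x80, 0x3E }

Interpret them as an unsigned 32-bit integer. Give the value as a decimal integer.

1939898430

Big-endian stores the most-significant byte at the lowest address.
The bytes are already most-significant first: 0x73A0803E.
0x73A0803E = 1939898430.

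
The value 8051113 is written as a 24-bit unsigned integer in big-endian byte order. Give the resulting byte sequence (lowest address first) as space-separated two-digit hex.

7A D9 A9

8051113 in hexadecimal, padded to 24 bits, is 0x7AD9A9.
Split into bytes (most-significant first): 7A D9 A9.
In big-endian order the high byte comes first in memory.
So the memory order matches the most-significant-first order: 7A D9 A9.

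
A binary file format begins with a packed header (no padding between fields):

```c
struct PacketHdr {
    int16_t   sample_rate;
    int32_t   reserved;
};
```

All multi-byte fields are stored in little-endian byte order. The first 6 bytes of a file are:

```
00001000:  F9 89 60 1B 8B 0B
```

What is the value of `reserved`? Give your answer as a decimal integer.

193665888

`reserved` follows `sample_rate` (2 bytes), so it starts at byte offset 2 and occupies 4 bytes.
Bytes at offsets 2..5: 60 1B 8B 0B.
Little-endian: lowest address holds the least-significant byte.
Reassemble most-significant byte first: 0B 8B 1B 60 → 0x0B8B1B60.
0x0B8B1B60 = 193665888.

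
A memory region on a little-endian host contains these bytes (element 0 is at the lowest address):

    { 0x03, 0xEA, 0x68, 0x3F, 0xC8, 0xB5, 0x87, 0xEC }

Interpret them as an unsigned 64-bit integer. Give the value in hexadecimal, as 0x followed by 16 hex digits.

0xEC87B5C83F68EA03

In little-endian order the low byte comes first in memory.
Reassemble most-significant byte first: EC 87 B5 C8 3F 68 EA 03 → 0xEC87B5C83F68EA03.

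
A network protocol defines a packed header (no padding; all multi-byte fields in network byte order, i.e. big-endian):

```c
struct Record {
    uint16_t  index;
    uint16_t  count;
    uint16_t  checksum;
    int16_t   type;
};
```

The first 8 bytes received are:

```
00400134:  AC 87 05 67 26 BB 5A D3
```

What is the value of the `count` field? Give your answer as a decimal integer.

`count` follows `index` (2 bytes), so it starts at byte offset 2 and occupies 2 bytes.
Bytes at offsets 2..3: 05 67.
In big-endian order the high byte comes first in memory.
The bytes are already most-significant first: 0x0567.
0x0567 = 1383.

1383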